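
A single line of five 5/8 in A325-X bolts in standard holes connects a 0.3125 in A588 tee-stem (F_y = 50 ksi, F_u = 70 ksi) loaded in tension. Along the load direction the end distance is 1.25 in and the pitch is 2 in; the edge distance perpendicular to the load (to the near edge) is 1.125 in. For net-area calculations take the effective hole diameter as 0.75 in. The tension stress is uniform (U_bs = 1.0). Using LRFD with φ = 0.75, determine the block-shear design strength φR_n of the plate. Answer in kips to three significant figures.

Shear plane L_v = 1.25 + 4·2 = 9.25 in; A_gv = 9.25 × 0.3125 = 2.891 in².
A_nv = (9.25 − 4.5·0.75) × 0.3125 = 1.836 in².
A_nt = (1.125 − 0.5·0.75) × 0.3125 = 0.2344 in².
0.6 F_u A_nv = 77.11 kips; 0.6 F_y A_gv = 86.72 kips → shear rupture governs the shear term.
R_n = 77.11 + 1.0 × 70 × 0.2344 = 93.52 kips.
Design strength φR_n = 0.75 × 93.52 = 70.1 kips.

70.1 kips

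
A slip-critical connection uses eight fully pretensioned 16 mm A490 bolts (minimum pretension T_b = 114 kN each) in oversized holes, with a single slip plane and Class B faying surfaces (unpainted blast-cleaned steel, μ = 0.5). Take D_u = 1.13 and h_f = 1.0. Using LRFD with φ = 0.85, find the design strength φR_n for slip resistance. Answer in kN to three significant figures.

R_n = μ · D_u · h_f · T_b · n_s · n_b = 0.5 × 1.13 × 1.0 × 114 × 1 × 8 = 515.3 kN.
Design strength φR_n = 0.85 × 515.3 = 438 kN.

438 kN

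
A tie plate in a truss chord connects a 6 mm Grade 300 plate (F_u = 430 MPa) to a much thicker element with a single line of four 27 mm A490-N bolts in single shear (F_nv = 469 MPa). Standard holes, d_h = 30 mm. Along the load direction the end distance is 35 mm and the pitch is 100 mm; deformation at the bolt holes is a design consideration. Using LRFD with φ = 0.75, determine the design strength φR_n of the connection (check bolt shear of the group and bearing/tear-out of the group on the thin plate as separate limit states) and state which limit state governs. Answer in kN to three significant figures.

Bolt shear: A_b = π·27²/4 = 572.6 mm²; R_n = 469 × 572.6 × 4 × 1 / 1000 = 1074 kN → 0.75 × 1074 = 806 kN.
Bearing (1.2 l_c t F_u ≤ 2.4 d t F_u): upper limit = 2.4·27·6·430 / 1000 = 167.2 kN.
  Edge l_c = 35 − 30/2 = 20 → r_n = 61.92 kN; interior l_c = 100 − 30 = 70 → r_n = 167.2 kN.
  R_n,bearing = 1·61.92 + 3·167.2 = 563.5 kN → 0.75 × 563.5 = 423 kN.
Bearing governs: 423 kN.

423 kN (bearing governs)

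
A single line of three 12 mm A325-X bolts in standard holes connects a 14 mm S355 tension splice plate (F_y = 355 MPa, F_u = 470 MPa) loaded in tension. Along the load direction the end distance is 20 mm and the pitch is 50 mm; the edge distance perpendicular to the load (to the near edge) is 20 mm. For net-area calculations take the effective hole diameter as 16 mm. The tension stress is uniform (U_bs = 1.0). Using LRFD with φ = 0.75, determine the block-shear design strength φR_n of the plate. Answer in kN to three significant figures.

Shear plane L_v = 20 + 2·50 = 120 mm; A_gv = 120 × 14 = 1680 mm².
A_nv = (120 − 2.5·16) × 14 = 1120 mm².
A_nt = (20 − 0.5·16) × 14 = 168 mm².
0.6 F_u A_nv = 315.8 kN; 0.6 F_y A_gv = 357.8 kN → shear rupture governs the shear term.
R_n = 315.8 + 1.0 × 470 × 168 / 1000 = 394.8 kN.
Design strength φR_n = 0.75 × 394.8 = 296 kN.

296 kN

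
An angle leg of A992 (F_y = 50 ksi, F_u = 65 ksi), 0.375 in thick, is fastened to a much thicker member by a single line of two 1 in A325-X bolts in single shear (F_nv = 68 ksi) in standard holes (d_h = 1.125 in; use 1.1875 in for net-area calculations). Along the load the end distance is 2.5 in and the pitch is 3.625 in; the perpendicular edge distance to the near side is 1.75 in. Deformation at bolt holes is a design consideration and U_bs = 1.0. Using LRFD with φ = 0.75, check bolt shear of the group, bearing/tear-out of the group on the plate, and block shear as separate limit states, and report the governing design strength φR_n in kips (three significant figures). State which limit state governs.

Bolt shear: A_b = π·1²/4 = 0.7854 in²; R_n = 68 × 0.7854 × 2 × 1 = 106.8 kips → 0.75 × 106.8 = 80.1 kips.
Bearing: edge l_c = 1.938, r_n = 56.67 kips; interior l_c = 2.5, r_n = 58.5 kips; R_n = 56.67 + 1·58.5 = 115.2 kips → 86.4 kips.
Block shear: A_gv = 2.297, A_nv = 1.629, A_nt = 0.4336 in²; R_n = min(0.6F_uA_nv, 0.6F_yA_gv) + U_bs·F_u·A_nt = 91.71 kips → 68.8 kips.
Block shear governs: 68.8 kips.

68.8 kips (block shear governs)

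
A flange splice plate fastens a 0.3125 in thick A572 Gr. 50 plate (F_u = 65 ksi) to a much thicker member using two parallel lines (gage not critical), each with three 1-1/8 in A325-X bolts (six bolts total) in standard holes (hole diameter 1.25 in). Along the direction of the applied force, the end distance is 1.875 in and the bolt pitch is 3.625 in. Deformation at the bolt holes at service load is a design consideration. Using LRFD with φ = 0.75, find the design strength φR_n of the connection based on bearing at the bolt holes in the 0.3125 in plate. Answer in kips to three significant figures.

Per bolt r_n = 1.2 l_c t F_u ≤ 2.4 d t F_u; upper limit = 2.4 × 1.125 × 0.3125 × 65 = 54.84 kips.
Edge bolt: l_c = 1.875 − 1.25/2 = 1.25 in → 1.2 × 1.25 × 0.3125 × 65 = 30.47 → r_n = 30.47 kips.
Interior bolts: l_c = 3.625 − 1.25 = 2.375 in → 1.2 × 2.375 × 0.3125 × 65 = 57.89 → r_n = 54.84 kips.
R_n = 2 × 30.47 + 4 × 54.84 = 280.3 kips.
Design strength φR_n = 0.75 × 280.3 = 210 kips.

210 kips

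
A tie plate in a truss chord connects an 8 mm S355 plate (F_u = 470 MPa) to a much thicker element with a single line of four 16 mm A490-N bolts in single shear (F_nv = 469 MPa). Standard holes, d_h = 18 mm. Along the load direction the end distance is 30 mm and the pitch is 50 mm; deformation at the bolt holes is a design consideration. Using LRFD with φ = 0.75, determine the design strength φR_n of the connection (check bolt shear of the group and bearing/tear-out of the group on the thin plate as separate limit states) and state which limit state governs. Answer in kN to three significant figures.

283 kN (bolt shear governs)

Bolt shear: A_b = π·16²/4 = 201.1 mm²; R_n = 469 × 201.1 × 4 × 1 / 1000 = 377.2 kN → 0.75 × 377.2 = 283 kN.
Bearing (1.2 l_c t F_u ≤ 2.4 d t F_u): upper limit = 2.4·16·8·470 / 1000 = 144.4 kN.
  Edge l_c = 30 − 18/2 = 21 → r_n = 94.75 kN; interior l_c = 50 − 18 = 32 → r_n = 144.4 kN.
  R_n,bearing = 1·94.75 + 3·144.4 = 527.9 kN → 0.75 × 527.9 = 396 kN.
Bolt shear governs: 283 kN.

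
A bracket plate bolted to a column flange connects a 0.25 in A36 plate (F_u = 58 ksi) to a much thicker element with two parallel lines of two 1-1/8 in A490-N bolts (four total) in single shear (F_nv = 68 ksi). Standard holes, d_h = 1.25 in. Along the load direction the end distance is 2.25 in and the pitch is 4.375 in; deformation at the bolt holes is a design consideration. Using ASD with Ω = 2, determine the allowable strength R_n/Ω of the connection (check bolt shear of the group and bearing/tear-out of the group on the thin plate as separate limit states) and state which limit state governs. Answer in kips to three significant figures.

Bolt shear: A_b = π·1.125²/4 = 0.994 in²; R_n = 68 × 0.994 × 4 × 1 = 270.4 kips → 270.4 / 2 = 135 kips.
Bearing (1.2 l_c t F_u ≤ 2.4 d t F_u): upper limit = 2.4·1.125·0.25·58 = 39.15 kips.
  Edge l_c = 2.25 − 1.25/2 = 1.625 → r_n = 28.27 kips; interior l_c = 4.375 − 1.25 = 3.125 → r_n = 39.15 kips.
  R_n,bearing = 2·28.27 + 2·39.15 = 134.8 kips → 134.8 / 2 = 67.4 kips.
Bearing governs: 67.4 kips.

67.4 kips (bearing governs)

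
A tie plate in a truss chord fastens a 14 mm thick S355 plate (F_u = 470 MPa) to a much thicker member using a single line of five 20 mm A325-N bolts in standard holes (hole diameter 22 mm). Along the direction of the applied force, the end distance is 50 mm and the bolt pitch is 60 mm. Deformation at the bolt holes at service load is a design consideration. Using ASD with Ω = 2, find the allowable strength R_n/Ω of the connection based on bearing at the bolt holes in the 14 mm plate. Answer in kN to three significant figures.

Per bolt r_n = 1.2 l_c t F_u ≤ 2.4 d t F_u; upper limit = 2.4 × 20 × 14 × 470 / 1000 = 315.8 kN.
Edge bolt: l_c = 50 − 22/2 = 39 mm → 1.2 × 39 × 14 × 470 / 1000 = 307.9 → r_n = 307.9 kN.
Interior bolts: l_c = 60 − 22 = 38 mm → 1.2 × 38 × 14 × 470 / 1000 = 300 → r_n = 300 kN.
R_n = 1 × 307.9 + 4 × 300 = 1508 kN.
Allowable strength R_n/Ω = 1508 / 2 = 754 kN.

754 kN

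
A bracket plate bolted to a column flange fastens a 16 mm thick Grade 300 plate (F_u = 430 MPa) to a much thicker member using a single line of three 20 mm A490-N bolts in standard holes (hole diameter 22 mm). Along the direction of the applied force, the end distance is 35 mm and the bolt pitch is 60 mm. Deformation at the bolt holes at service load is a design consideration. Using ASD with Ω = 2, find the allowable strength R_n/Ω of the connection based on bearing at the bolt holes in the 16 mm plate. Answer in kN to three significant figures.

Per bolt r_n = 1.2 l_c t F_u ≤ 2.4 d t F_u; upper limit = 2.4 × 20 × 16 × 430 / 1000 = 330.2 kN.
Edge bolt: l_c = 35 − 22/2 = 24 mm → 1.2 × 24 × 16 × 430 / 1000 = 198.1 → r_n = 198.1 kN.
Interior bolts: l_c = 60 − 22 = 38 mm → 1.2 × 38 × 16 × 430 / 1000 = 313.7 → r_n = 313.7 kN.
R_n = 1 × 198.1 + 2 × 313.7 = 825.6 kN.
Allowable strength R_n/Ω = 825.6 / 2 = 413 kN.

413 kN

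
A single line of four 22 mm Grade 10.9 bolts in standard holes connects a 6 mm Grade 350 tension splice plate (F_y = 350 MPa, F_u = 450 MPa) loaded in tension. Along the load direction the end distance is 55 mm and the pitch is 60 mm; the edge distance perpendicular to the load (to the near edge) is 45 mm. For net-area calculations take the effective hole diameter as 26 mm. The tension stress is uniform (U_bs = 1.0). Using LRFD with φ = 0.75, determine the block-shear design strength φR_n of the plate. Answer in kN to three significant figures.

240 kN

Shear plane L_v = 55 + 3·60 = 235 mm; A_gv = 235 × 6 = 1410 mm².
A_nv = (235 − 3.5·26) × 6 = 864 mm².
A_nt = (45 − 0.5·26) × 6 = 192 mm².
0.6 F_u A_nv = 233.3 kN; 0.6 F_y A_gv = 296.1 kN → shear rupture governs the shear term.
R_n = 233.3 + 1.0 × 450 × 192 / 1000 = 319.7 kN.
Design strength φR_n = 0.75 × 319.7 = 240 kN.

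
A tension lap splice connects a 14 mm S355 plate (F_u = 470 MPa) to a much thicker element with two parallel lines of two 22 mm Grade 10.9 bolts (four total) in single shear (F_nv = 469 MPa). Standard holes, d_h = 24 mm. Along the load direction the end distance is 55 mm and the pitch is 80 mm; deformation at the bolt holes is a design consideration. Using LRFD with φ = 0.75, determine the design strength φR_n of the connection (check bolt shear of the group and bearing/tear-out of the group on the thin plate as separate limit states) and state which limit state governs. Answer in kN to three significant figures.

Bolt shear: A_b = π·22²/4 = 380.1 mm²; R_n = 469 × 380.1 × 4 × 1 / 1000 = 713.1 kN → 0.75 × 713.1 = 535 kN.
Bearing (1.2 l_c t F_u ≤ 2.4 d t F_u): upper limit = 2.4·22·14·470 / 1000 = 347.4 kN.
  Edge l_c = 55 − 24/2 = 43 → r_n = 339.5 kN; interior l_c = 80 − 24 = 56 → r_n = 347.4 kN.
  R_n,bearing = 2·339.5 + 2·347.4 = 1374 kN → 0.75 × 1374 = 1030 kN.
Bolt shear governs: 535 kN.

535 kN (bolt shear governs)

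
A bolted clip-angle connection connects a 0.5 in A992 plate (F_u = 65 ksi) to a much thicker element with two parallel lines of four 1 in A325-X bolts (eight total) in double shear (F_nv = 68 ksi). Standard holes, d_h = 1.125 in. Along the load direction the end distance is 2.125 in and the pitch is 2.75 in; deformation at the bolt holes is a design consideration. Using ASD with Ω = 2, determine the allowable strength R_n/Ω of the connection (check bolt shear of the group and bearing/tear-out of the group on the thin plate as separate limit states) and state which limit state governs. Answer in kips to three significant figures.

Bolt shear: A_b = π·1²/4 = 0.7854 in²; R_n = 68 × 0.7854 × 8 × 2 = 854.5 kips → 854.5 / 2 = 427 kips.
Bearing (1.2 l_c t F_u ≤ 2.4 d t F_u): upper limit = 2.4·1·0.5·65 = 78 kips.
  Edge l_c = 2.125 − 1.125/2 = 1.562 → r_n = 60.94 kips; interior l_c = 2.75 − 1.125 = 1.625 → r_n = 63.38 kips.
  R_n,bearing = 2·60.94 + 6·63.38 = 502.1 kips → 502.1 / 2 = 251 kips.
Bearing governs: 251 kips.

251 kips (bearing governs)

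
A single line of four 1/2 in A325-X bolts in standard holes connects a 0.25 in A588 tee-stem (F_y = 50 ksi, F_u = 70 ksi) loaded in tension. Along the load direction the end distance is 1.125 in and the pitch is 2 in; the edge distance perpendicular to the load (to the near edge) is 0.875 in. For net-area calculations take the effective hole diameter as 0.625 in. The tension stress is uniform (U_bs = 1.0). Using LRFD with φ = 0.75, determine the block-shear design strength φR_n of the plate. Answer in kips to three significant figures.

Shear plane L_v = 1.125 + 3·2 = 7.125 in; A_gv = 7.125 × 0.25 = 1.781 in².
A_nv = (7.125 − 3.5·0.625) × 0.25 = 1.234 in².
A_nt = (0.875 − 0.5·0.625) × 0.25 = 0.1406 in².
0.6 F_u A_nv = 51.84 kips; 0.6 F_y A_gv = 53.44 kips → shear rupture governs the shear term.
R_n = 51.84 + 1.0 × 70 × 0.1406 = 61.69 kips.
Design strength φR_n = 0.75 × 61.69 = 46.3 kips.

46.3 kips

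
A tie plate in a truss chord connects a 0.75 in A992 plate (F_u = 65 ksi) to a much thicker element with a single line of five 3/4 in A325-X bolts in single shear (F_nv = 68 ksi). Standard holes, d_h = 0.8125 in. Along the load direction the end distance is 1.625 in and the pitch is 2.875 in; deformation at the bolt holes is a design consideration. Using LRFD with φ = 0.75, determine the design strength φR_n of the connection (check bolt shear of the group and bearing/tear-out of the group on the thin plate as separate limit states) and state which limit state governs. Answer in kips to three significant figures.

113 kips (bolt shear governs)

Bolt shear: A_b = π·0.75²/4 = 0.4418 in²; R_n = 68 × 0.4418 × 5 × 1 = 150.2 kips → 0.75 × 150.2 = 113 kips.
Bearing (1.2 l_c t F_u ≤ 2.4 d t F_u): upper limit = 2.4·0.75·0.75·65 = 87.75 kips.
  Edge l_c = 1.625 − 0.8125/2 = 1.219 → r_n = 71.3 kips; interior l_c = 2.875 − 0.8125 = 2.062 → r_n = 87.75 kips.
  R_n,bearing = 1·71.3 + 4·87.75 = 422.3 kips → 0.75 × 422.3 = 317 kips.
Bolt shear governs: 113 kips.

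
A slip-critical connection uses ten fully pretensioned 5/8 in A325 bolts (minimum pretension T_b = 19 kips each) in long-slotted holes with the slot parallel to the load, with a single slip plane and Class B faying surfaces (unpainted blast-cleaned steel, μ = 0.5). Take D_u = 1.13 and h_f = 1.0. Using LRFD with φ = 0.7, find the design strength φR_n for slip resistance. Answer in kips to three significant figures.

75.1 kips

R_n = μ · D_u · h_f · T_b · n_s · n_b = 0.5 × 1.13 × 1.0 × 19 × 1 × 10 = 107.3 kips.
Design strength φR_n = 0.7 × 107.3 = 75.1 kips.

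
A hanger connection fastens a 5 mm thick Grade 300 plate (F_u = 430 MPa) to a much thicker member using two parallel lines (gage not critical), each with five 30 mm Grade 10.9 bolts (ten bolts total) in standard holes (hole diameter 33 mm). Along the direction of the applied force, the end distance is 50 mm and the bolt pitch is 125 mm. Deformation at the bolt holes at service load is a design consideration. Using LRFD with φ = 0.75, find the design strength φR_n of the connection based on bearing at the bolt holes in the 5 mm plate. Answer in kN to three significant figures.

Per bolt r_n = 1.2 l_c t F_u ≤ 2.4 d t F_u; upper limit = 2.4 × 30 × 5 × 430 / 1000 = 154.8 kN.
Edge bolt: l_c = 50 − 33/2 = 33.5 mm → 1.2 × 33.5 × 5 × 430 / 1000 = 86.43 → r_n = 86.43 kN.
Interior bolts: l_c = 125 − 33 = 92 mm → 1.2 × 92 × 5 × 430 / 1000 = 237.4 → r_n = 154.8 kN.
R_n = 2 × 86.43 + 8 × 154.8 = 1411 kN.
Design strength φR_n = 0.75 × 1411 = 1060 kN.

1060 kN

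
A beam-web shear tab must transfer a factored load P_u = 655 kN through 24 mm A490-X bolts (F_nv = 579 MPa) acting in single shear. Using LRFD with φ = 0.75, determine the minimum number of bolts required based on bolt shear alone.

A_b = π·24²/4 = 452.4 mm².
Per-bolt design strength φR_n = 0.75 × 579 × 452.4 × 1 / 1000 = 196.5 kN.
n ≥ 655 / 196.5 = 3.334 → use 4 bolts.

4 bolts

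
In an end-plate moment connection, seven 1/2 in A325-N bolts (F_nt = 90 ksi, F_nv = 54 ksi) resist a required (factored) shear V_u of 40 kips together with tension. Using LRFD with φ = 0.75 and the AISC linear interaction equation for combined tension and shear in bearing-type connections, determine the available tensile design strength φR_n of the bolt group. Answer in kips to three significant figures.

53.9 kips

A_b = π·0.5²/4 = 0.1963 in²; f_rv = 40 / (7 × 0.1963) = 29.1 ksi.
F'_nt = 1.3 F_nt − (F_nt / φF_nv) f_rv = 1.3·90 − (90/(0.75·54))·29.1 = 52.33 ksi, capped at F_nt → F'_nt = 52.33 ksi.
R_n = F'_nt · A_b · n = 52.33 × 0.1963 × 7 = 71.92 kips.
Design strength φR_n = 0.75 × 71.92 = 53.9 kips.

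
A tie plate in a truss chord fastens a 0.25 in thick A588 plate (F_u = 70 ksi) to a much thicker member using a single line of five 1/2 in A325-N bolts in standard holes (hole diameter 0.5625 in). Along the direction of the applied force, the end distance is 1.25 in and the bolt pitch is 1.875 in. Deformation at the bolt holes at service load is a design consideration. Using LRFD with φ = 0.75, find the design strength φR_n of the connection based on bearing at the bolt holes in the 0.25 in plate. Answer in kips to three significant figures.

Per bolt r_n = 1.2 l_c t F_u ≤ 2.4 d t F_u; upper limit = 2.4 × 0.5 × 0.25 × 70 = 21 kips.
Edge bolt: l_c = 1.25 − 0.5625/2 = 0.9688 in → 1.2 × 0.9688 × 0.25 × 70 = 20.34 → r_n = 20.34 kips.
Interior bolts: l_c = 1.875 − 0.5625 = 1.312 in → 1.2 × 1.312 × 0.25 × 70 = 27.56 → r_n = 21 kips.
R_n = 1 × 20.34 + 4 × 21 = 104.3 kips.
Design strength φR_n = 0.75 × 104.3 = 78.3 kips.

78.3 kips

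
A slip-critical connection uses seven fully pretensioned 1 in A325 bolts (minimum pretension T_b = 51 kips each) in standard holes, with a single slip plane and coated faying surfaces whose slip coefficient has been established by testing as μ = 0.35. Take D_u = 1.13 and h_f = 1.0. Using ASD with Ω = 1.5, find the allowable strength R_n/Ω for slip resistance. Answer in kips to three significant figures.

R_n = μ · D_u · h_f · T_b · n_s · n_b = 0.35 × 1.13 × 1.0 × 51 × 1 × 7 = 141.2 kips.
Allowable strength R_n/Ω = 141.2 / 1.5 = 94.1 kips.

94.1 kips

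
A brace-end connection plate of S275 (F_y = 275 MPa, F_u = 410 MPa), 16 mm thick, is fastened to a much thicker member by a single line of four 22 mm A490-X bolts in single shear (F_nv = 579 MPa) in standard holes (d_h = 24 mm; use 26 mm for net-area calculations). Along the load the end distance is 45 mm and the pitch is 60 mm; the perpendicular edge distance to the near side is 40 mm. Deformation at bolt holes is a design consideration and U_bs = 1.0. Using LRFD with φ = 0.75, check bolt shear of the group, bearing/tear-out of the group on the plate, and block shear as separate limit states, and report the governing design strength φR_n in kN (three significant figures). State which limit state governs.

Bolt shear: A_b = π·22²/4 = 380.1 mm²; R_n = 579 × 380.1 × 4 × 1 / 1000 = 880.4 kN → 0.75 × 880.4 = 660 kN.
Bearing: edge l_c = 33, r_n = 259.8 kN; interior l_c = 36, r_n = 283.4 kN; R_n = 259.8 + 3·283.4 = 1110 kN → 832 kN.
Block shear: A_gv = 3600, A_nv = 2144, A_nt = 432 mm²; R_n = min(0.6F_uA_nv, 0.6F_yA_gv) + U_bs·F_u·A_nt = 704.5 kN → 528 kN.
Block shear governs: 528 kN.

528 kN (block shear governs)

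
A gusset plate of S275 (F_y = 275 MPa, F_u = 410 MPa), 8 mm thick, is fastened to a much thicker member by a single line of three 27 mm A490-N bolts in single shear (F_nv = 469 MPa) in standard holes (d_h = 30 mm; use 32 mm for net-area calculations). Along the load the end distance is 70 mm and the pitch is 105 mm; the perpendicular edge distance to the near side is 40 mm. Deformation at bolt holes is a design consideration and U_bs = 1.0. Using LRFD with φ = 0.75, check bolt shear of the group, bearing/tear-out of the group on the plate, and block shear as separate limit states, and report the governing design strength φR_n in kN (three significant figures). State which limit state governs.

Bolt shear: A_b = π·27²/4 = 572.6 mm²; R_n = 469 × 572.6 × 3 × 1 / 1000 = 805.6 kN → 0.75 × 805.6 = 604 kN.
Bearing: edge l_c = 55, r_n = 212.5 kN; interior l_c = 75, r_n = 212.5 kN; R_n = 212.5 + 2·212.5 = 637.6 kN → 478 kN.
Block shear: A_gv = 2240, A_nv = 1600, A_nt = 192 mm²; R_n = min(0.6F_uA_nv, 0.6F_yA_gv) + U_bs·F_u·A_nt = 448.3 kN → 336 kN.
Block shear governs: 336 kN.

336 kN (block shear governs)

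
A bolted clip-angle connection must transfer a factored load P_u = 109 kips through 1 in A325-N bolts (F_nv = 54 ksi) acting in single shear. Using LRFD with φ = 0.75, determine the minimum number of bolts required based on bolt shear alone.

4 bolts

A_b = π·1²/4 = 0.7854 in².
Per-bolt design strength φR_n = 0.75 × 54 × 0.7854 × 1 = 31.81 kips.
n ≥ 109 / 31.81 = 3.427 → use 4 bolts.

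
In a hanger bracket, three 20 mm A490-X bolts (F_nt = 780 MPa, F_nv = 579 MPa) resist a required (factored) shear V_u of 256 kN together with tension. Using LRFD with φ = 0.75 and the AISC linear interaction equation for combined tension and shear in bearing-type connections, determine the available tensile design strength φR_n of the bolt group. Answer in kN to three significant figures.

372 kN

A_b = π·20²/4 = 314.2 mm²; f_rv = 256 × 1000 / (3 × 314.2) = 271.6 MPa.
F'_nt = 1.3 F_nt − (F_nt / φF_nv) f_rv = 1.3·780 − (780/(0.75·579))·271.6 = 526.1 MPa, capped at F_nt → F'_nt = 526.1 MPa.
R_n = F'_nt · A_b · n = 526.1 × 314.2 × 3 / 1000 = 495.8 kN.
Design strength φR_n = 0.75 × 495.8 = 372 kN.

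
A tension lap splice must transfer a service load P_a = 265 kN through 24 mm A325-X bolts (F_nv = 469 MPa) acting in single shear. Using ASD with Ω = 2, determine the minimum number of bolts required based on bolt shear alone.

3 bolts

A_b = π·24²/4 = 452.4 mm².
Per-bolt allowable strength R_n/Ω = 469 × 452.4 × 1 / 1000 / 2 = 106.1 kN.
n ≥ 265 / 106.1 = 2.498 → use 3 bolts.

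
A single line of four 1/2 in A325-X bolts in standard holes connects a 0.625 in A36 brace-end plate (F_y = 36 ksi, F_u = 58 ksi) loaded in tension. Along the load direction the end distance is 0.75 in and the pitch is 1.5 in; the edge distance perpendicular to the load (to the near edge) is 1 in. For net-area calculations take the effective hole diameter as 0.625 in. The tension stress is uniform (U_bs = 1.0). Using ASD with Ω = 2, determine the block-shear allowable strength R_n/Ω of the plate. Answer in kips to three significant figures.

Shear plane L_v = 0.75 + 3·1.5 = 5.25 in; A_gv = 5.25 × 0.625 = 3.281 in².
A_nv = (5.25 − 3.5·0.625) × 0.625 = 1.914 in².
A_nt = (1 − 0.5·0.625) × 0.625 = 0.4297 in².
0.6 F_u A_nv = 66.61 kips; 0.6 F_y A_gv = 70.88 kips → shear rupture governs the shear term.
R_n = 66.61 + 1.0 × 58 × 0.4297 = 91.53 kips.
Allowable strength R_n/Ω = 91.53 / 2 = 45.8 kips.

45.8 kips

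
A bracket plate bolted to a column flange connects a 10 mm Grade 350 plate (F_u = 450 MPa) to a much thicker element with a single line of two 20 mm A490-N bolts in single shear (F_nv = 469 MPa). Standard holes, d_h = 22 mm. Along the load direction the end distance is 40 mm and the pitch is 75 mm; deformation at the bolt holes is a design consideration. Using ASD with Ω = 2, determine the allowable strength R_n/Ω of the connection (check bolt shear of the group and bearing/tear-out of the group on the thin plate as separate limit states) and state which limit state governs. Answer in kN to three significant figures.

Bolt shear: A_b = π·20²/4 = 314.2 mm²; R_n = 469 × 314.2 × 2 × 1 / 1000 = 294.7 kN → 294.7 / 2 = 147 kN.
Bearing (1.2 l_c t F_u ≤ 2.4 d t F_u): upper limit = 2.4·20·10·450 / 1000 = 216 kN.
  Edge l_c = 40 − 22/2 = 29 → r_n = 156.6 kN; interior l_c = 75 − 22 = 53 → r_n = 216 kN.
  R_n,bearing = 1·156.6 + 1·216 = 372.6 kN → 372.6 / 2 = 186 kN.
Bolt shear governs: 147 kN.

147 kN (bolt shear governs)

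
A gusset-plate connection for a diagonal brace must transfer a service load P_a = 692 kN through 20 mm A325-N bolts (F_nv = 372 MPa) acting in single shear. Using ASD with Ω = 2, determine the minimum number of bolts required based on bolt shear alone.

12 bolts

A_b = π·20²/4 = 314.2 mm².
Per-bolt allowable strength R_n/Ω = 372 × 314.2 × 1 / 1000 / 2 = 58.43 kN.
n ≥ 692 / 58.43 = 11.84 → use 12 bolts.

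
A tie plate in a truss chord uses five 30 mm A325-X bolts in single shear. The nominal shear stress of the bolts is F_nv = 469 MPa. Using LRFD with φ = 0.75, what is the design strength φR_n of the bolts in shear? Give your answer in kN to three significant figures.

1240 kN

A_b = π × 30² / 4 = 706.9 mm².
R_n = F_nv · A_b · n · n_s = 469 × 706.9 × 5 × 1 / 1000 = 1658 kN.
Design strength φR_n = 0.75 × 1658 = 1240 kN.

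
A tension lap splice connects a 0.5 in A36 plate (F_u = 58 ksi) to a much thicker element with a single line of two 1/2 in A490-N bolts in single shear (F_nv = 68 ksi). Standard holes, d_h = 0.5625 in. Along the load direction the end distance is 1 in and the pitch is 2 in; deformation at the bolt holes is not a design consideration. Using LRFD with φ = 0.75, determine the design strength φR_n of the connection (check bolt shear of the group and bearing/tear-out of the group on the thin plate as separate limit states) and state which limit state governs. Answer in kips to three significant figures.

Bolt shear: A_b = π·0.5²/4 = 0.1963 in²; R_n = 68 × 0.1963 × 2 × 1 = 26.7 kips → 0.75 × 26.7 = 20 kips.
Bearing (1.5 l_c t F_u ≤ 3.0 d t F_u): upper limit = 3.0·0.5·0.5·58 = 43.5 kips.
  Edge l_c = 1 − 0.5625/2 = 0.7188 → r_n = 31.27 kips; interior l_c = 2 − 0.5625 = 1.438 → r_n = 43.5 kips.
  R_n,bearing = 1·31.27 + 1·43.5 = 74.77 kips → 0.75 × 74.77 = 56.1 kips.
Bolt shear governs: 20 kips.

20 kips (bolt shear governs)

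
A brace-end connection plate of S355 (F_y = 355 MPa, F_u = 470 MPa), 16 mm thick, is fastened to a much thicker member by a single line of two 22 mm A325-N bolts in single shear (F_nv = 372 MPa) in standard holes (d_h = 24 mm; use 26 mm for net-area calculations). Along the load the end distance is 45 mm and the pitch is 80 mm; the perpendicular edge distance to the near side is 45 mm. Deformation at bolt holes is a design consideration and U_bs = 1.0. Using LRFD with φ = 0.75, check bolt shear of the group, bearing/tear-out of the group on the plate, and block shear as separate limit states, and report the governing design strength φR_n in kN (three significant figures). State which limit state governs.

212 kN (bolt shear governs)

Bolt shear: A_b = π·22²/4 = 380.1 mm²; R_n = 372 × 380.1 × 2 × 1 / 1000 = 282.8 kN → 0.75 × 282.8 = 212 kN.
Bearing: edge l_c = 33, r_n = 297.8 kN; interior l_c = 56, r_n = 397.1 kN; R_n = 297.8 + 1·397.1 = 694.8 kN → 521 kN.
Block shear: A_gv = 2000, A_nv = 1376, A_nt = 512 mm²; R_n = min(0.6F_uA_nv, 0.6F_yA_gv) + U_bs·F_u·A_nt = 628.7 kN → 472 kN.
Bolt shear governs: 212 kN.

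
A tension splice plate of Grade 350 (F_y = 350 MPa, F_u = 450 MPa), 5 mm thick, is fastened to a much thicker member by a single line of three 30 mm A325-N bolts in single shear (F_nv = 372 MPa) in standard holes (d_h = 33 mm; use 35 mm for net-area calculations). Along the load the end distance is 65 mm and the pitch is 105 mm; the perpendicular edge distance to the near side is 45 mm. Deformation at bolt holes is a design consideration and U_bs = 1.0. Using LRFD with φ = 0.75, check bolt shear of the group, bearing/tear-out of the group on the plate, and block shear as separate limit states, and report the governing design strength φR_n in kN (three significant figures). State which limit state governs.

Bolt shear: A_b = π·30²/4 = 706.9 mm²; R_n = 372 × 706.9 × 3 × 1 / 1000 = 788.9 kN → 0.75 × 788.9 = 592 kN.
Bearing: edge l_c = 48.5, r_n = 130.9 kN; interior l_c = 72, r_n = 162 kN; R_n = 130.9 + 2·162 = 454.9 kN → 341 kN.
Block shear: A_gv = 1375, A_nv = 937.5, A_nt = 137.5 mm²; R_n = min(0.6F_uA_nv, 0.6F_yA_gv) + U_bs·F_u·A_nt = 315 kN → 236 kN.
Block shear governs: 236 kN.

236 kN (block shear governs)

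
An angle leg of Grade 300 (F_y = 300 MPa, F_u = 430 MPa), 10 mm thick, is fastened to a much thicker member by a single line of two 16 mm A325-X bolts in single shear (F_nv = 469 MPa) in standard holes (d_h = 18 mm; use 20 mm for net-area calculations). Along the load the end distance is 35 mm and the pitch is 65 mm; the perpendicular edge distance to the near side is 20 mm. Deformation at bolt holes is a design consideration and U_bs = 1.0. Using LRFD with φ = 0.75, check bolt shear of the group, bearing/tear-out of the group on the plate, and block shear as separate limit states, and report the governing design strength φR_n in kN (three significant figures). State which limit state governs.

141 kN (bolt shear governs)

Bolt shear: A_b = π·16²/4 = 201.1 mm²; R_n = 469 × 201.1 × 2 × 1 / 1000 = 188.6 kN → 0.75 × 188.6 = 141 kN.
Bearing: edge l_c = 26, r_n = 134.2 kN; interior l_c = 47, r_n = 165.1 kN; R_n = 134.2 + 1·165.1 = 299.3 kN → 224 kN.
Block shear: A_gv = 1000, A_nv = 700, A_nt = 100 mm²; R_n = min(0.6F_uA_nv, 0.6F_yA_gv) + U_bs·F_u·A_nt = 223 kN → 167 kN.
Bolt shear governs: 141 kN.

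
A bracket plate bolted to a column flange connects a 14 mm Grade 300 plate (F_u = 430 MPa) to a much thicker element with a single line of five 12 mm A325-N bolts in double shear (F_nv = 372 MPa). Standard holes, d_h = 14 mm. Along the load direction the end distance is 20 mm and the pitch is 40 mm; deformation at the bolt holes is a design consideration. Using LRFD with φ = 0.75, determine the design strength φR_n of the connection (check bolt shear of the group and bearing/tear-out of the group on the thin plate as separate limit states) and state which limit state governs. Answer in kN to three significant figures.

Bolt shear: A_b = π·12²/4 = 113.1 mm²; R_n = 372 × 113.1 × 5 × 2 / 1000 = 420.7 kN → 0.75 × 420.7 = 316 kN.
Bearing (1.2 l_c t F_u ≤ 2.4 d t F_u): upper limit = 2.4·12·14·430 / 1000 = 173.4 kN.
  Edge l_c = 20 − 14/2 = 13 → r_n = 93.91 kN; interior l_c = 40 − 14 = 26 → r_n = 173.4 kN.
  R_n,bearing = 1·93.91 + 4·173.4 = 787.4 kN → 0.75 × 787.4 = 591 kN.
Bolt shear governs: 316 kN.

316 kN (bolt shear governs)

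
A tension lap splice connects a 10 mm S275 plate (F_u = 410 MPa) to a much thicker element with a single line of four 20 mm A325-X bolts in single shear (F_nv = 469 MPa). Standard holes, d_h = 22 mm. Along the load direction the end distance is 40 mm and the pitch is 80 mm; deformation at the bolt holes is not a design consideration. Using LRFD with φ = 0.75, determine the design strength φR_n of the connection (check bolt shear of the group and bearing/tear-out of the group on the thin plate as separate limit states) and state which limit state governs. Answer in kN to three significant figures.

Bolt shear: A_b = π·20²/4 = 314.2 mm²; R_n = 469 × 314.2 × 4 × 1 / 1000 = 589.4 kN → 0.75 × 589.4 = 442 kN.
Bearing (1.5 l_c t F_u ≤ 3.0 d t F_u): upper limit = 3.0·20·10·410 / 1000 = 246 kN.
  Edge l_c = 40 − 22/2 = 29 → r_n = 178.3 kN; interior l_c = 80 − 22 = 58 → r_n = 246 kN.
  R_n,bearing = 1·178.3 + 3·246 = 916.4 kN → 0.75 × 916.4 = 687 kN.
Bolt shear governs: 442 kN.

442 kN (bolt shear governs)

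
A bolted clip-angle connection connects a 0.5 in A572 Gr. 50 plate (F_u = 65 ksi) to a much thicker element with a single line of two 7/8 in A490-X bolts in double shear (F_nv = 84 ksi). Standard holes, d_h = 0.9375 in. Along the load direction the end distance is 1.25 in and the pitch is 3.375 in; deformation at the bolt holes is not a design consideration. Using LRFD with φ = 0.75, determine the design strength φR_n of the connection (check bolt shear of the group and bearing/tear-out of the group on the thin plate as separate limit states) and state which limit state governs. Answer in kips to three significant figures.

92.5 kips (bearing governs)

Bolt shear: A_b = π·0.875²/4 = 0.6013 in²; R_n = 84 × 0.6013 × 2 × 2 = 202 kips → 0.75 × 202 = 152 kips.
Bearing (1.5 l_c t F_u ≤ 3.0 d t F_u): upper limit = 3.0·0.875·0.5·65 = 85.31 kips.
  Edge l_c = 1.25 − 0.9375/2 = 0.7812 → r_n = 38.09 kips; interior l_c = 3.375 − 0.9375 = 2.438 → r_n = 85.31 kips.
  R_n,bearing = 1·38.09 + 1·85.31 = 123.4 kips → 0.75 × 123.4 = 92.5 kips.
Bearing governs: 92.5 kips.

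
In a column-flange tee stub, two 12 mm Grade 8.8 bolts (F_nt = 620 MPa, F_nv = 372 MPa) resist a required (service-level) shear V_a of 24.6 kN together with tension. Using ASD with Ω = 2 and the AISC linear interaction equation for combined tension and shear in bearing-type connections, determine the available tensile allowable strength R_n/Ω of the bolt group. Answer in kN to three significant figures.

A_b = π·12²/4 = 113.1 mm²; f_rv = 24.6 × 1000 / (2 × 113.1) = 108.8 MPa.
F'_nt = 1.3 F_nt − (Ω F_nt / F_nv) f_rv = 1.3·620 − (2·620/372)·108.8 = 443.5 MPa, capped at F_nt → F'_nt = 443.5 MPa.
R_n = F'_nt · A_b · n = 443.5 × 113.1 × 2 / 1000 = 100.3 kN.
Allowable strength R_n/Ω = 100.3 / 2 = 50.2 kN.

50.2 kN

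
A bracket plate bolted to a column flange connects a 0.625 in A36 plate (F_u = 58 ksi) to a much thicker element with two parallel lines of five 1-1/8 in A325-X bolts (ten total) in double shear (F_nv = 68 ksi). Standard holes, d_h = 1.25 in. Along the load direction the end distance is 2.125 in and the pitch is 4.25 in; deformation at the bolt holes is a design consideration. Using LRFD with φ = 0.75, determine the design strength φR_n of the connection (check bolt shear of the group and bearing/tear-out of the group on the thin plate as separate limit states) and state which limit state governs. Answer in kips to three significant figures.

685 kips (bearing governs)

Bolt shear: A_b = π·1.125²/4 = 0.994 in²; R_n = 68 × 0.994 × 10 × 2 = 1352 kips → 0.75 × 1352 = 1010 kips.
Bearing (1.2 l_c t F_u ≤ 2.4 d t F_u): upper limit = 2.4·1.125·0.625·58 = 97.87 kips.
  Edge l_c = 2.125 − 1.25/2 = 1.5 → r_n = 65.25 kips; interior l_c = 4.25 − 1.25 = 3 → r_n = 97.87 kips.
  R_n,bearing = 2·65.25 + 8·97.87 = 913.5 kips → 0.75 × 913.5 = 685 kips.
Bearing governs: 685 kips.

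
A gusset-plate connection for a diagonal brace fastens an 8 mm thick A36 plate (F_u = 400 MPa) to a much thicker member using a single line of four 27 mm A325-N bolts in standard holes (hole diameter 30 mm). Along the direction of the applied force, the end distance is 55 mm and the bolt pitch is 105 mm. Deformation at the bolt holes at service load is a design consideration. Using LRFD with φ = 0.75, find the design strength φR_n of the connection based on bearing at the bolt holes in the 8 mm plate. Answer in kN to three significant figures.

582 kN

Per bolt r_n = 1.2 l_c t F_u ≤ 2.4 d t F_u; upper limit = 2.4 × 27 × 8 × 400 / 1000 = 207.4 kN.
Edge bolt: l_c = 55 − 30/2 = 40 mm → 1.2 × 40 × 8 × 400 / 1000 = 153.6 → r_n = 153.6 kN.
Interior bolts: l_c = 105 − 30 = 75 mm → 1.2 × 75 × 8 × 400 / 1000 = 288 → r_n = 207.4 kN.
R_n = 1 × 153.6 + 3 × 207.4 = 775.7 kN.
Design strength φR_n = 0.75 × 775.7 = 582 kN.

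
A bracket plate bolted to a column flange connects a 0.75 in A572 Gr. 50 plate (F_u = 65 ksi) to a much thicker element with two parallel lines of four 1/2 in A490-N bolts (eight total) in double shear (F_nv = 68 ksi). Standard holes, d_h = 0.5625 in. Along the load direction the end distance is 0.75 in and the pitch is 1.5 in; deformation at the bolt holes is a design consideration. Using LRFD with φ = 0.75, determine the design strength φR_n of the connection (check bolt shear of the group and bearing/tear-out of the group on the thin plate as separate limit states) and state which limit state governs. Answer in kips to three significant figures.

160 kips (bolt shear governs)

Bolt shear: A_b = π·0.5²/4 = 0.1963 in²; R_n = 68 × 0.1963 × 8 × 2 = 213.6 kips → 0.75 × 213.6 = 160 kips.
Bearing (1.2 l_c t F_u ≤ 2.4 d t F_u): upper limit = 2.4·0.5·0.75·65 = 58.5 kips.
  Edge l_c = 0.75 − 0.5625/2 = 0.4688 → r_n = 27.42 kips; interior l_c = 1.5 − 0.5625 = 0.9375 → r_n = 54.84 kips.
  R_n,bearing = 2·27.42 + 6·54.84 = 383.9 kips → 0.75 × 383.9 = 288 kips.
Bolt shear governs: 160 kips.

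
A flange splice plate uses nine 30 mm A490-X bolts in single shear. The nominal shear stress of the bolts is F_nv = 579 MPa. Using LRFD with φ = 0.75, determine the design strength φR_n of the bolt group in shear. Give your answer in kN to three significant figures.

2760 kN

A_b = π × 30² / 4 = 706.9 mm².
R_n = F_nv · A_b · n · n_s = 579 × 706.9 × 9 × 1 / 1000 = 3683 kN.
Design strength φR_n = 0.75 × 3683 = 2760 kN.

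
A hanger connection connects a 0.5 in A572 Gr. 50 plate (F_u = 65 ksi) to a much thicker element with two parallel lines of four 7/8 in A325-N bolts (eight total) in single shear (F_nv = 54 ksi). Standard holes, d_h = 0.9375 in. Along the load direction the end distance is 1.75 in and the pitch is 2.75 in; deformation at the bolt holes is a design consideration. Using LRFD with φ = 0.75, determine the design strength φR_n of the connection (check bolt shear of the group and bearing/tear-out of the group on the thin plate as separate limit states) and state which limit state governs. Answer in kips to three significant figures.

195 kips (bolt shear governs)

Bolt shear: A_b = π·0.875²/4 = 0.6013 in²; R_n = 54 × 0.6013 × 8 × 1 = 259.8 kips → 0.75 × 259.8 = 195 kips.
Bearing (1.2 l_c t F_u ≤ 2.4 d t F_u): upper limit = 2.4·0.875·0.5·65 = 68.25 kips.
  Edge l_c = 1.75 − 0.9375/2 = 1.281 → r_n = 49.97 kips; interior l_c = 2.75 − 0.9375 = 1.812 → r_n = 68.25 kips.
  R_n,bearing = 2·49.97 + 6·68.25 = 509.4 kips → 0.75 × 509.4 = 382 kips.
Bolt shear governs: 195 kips.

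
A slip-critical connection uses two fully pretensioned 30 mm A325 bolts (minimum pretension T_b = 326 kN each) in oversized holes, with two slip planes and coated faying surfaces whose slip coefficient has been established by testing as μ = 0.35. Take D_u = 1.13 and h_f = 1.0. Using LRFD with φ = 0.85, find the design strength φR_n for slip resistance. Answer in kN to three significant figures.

R_n = μ · D_u · h_f · T_b · n_s · n_b = 0.35 × 1.13 × 1.0 × 326 × 2 × 2 = 515.7 kN.
Design strength φR_n = 0.85 × 515.7 = 438 kN.

438 kN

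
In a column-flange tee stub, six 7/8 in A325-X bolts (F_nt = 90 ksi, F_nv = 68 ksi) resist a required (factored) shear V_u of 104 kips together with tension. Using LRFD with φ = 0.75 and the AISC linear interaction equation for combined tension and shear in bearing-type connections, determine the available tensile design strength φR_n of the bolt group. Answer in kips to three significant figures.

179 kips

A_b = π·0.875²/4 = 0.6013 in²; f_rv = 104 / (6 × 0.6013) = 28.83 ksi.
F'_nt = 1.3 F_nt − (F_nt / φF_nv) f_rv = 1.3·90 − (90/(0.75·68))·28.83 = 66.13 ksi, capped at F_nt → F'_nt = 66.13 ksi.
R_n = F'_nt · A_b · n = 66.13 × 0.6013 × 6 = 238.6 kips.
Design strength φR_n = 0.75 × 238.6 = 179 kips.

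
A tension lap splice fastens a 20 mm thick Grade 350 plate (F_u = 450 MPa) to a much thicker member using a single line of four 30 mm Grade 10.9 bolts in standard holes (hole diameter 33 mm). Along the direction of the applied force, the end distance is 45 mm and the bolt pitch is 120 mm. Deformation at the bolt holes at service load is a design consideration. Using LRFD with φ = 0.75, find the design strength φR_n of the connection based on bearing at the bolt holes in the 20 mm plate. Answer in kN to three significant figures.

1690 kN

Per bolt r_n = 1.2 l_c t F_u ≤ 2.4 d t F_u; upper limit = 2.4 × 30 × 20 × 450 / 1000 = 648 kN.
Edge bolt: l_c = 45 − 33/2 = 28.5 mm → 1.2 × 28.5 × 20 × 450 / 1000 = 307.8 → r_n = 307.8 kN.
Interior bolts: l_c = 120 − 33 = 87 mm → 1.2 × 87 × 20 × 450 / 1000 = 939.6 → r_n = 648 kN.
R_n = 1 × 307.8 + 3 × 648 = 2252 kN.
Design strength φR_n = 0.75 × 2252 = 1690 kN.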